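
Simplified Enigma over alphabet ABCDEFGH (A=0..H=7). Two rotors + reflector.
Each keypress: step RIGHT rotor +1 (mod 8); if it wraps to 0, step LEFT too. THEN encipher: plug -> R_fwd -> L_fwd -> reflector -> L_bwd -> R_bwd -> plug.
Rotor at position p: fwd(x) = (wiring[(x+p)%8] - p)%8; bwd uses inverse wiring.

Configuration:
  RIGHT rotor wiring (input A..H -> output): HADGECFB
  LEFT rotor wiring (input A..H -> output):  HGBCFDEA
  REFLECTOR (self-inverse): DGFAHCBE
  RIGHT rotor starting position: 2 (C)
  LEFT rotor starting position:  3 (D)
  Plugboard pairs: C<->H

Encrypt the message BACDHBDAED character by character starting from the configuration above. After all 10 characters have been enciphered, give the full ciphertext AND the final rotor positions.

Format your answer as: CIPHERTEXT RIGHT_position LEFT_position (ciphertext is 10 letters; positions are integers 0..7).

Answer: FDEGDAEEGB 4 4

Derivation:
Char 1 ('B'): step: R->3, L=3; B->plug->B->R->B->L->C->refl->F->L'->E->R'->F->plug->F
Char 2 ('A'): step: R->4, L=3; A->plug->A->R->A->L->H->refl->E->L'->F->R'->D->plug->D
Char 3 ('C'): step: R->5, L=3; C->plug->H->R->H->L->G->refl->B->L'->D->R'->E->plug->E
Char 4 ('D'): step: R->6, L=3; D->plug->D->R->C->L->A->refl->D->L'->G->R'->G->plug->G
Char 5 ('H'): step: R->7, L=3; H->plug->C->R->B->L->C->refl->F->L'->E->R'->D->plug->D
Char 6 ('B'): step: R->0, L->4 (L advanced); B->plug->B->R->A->L->B->refl->G->L'->H->R'->A->plug->A
Char 7 ('D'): step: R->1, L=4; D->plug->D->R->D->L->E->refl->H->L'->B->R'->E->plug->E
Char 8 ('A'): step: R->2, L=4; A->plug->A->R->B->L->H->refl->E->L'->D->R'->E->plug->E
Char 9 ('E'): step: R->3, L=4; E->plug->E->R->G->L->F->refl->C->L'->F->R'->G->plug->G
Char 10 ('D'): step: R->4, L=4; D->plug->D->R->F->L->C->refl->F->L'->G->R'->B->plug->B
Final: ciphertext=FDEGDAEEGB, RIGHT=4, LEFT=4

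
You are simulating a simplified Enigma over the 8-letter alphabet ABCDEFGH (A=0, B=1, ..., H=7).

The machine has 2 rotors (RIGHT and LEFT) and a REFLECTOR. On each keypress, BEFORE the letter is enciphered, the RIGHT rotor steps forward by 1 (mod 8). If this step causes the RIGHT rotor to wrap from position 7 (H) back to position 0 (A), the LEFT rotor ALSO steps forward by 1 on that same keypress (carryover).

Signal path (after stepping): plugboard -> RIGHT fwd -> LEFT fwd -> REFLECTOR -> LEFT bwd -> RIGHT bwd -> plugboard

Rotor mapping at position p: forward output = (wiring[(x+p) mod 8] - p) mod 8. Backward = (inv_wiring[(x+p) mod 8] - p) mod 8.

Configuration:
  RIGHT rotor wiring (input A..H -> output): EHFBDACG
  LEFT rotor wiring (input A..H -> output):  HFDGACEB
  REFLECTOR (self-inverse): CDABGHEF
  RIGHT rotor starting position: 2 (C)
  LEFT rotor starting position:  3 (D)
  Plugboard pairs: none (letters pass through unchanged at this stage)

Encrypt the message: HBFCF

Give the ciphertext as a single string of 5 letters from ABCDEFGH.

Answer: FHAEB

Derivation:
Char 1 ('H'): step: R->3, L=3; H->plug->H->R->C->L->H->refl->F->L'->B->R'->F->plug->F
Char 2 ('B'): step: R->4, L=3; B->plug->B->R->E->L->G->refl->E->L'->F->R'->H->plug->H
Char 3 ('F'): step: R->5, L=3; F->plug->F->R->A->L->D->refl->B->L'->D->R'->A->plug->A
Char 4 ('C'): step: R->6, L=3; C->plug->C->R->G->L->C->refl->A->L'->H->R'->E->plug->E
Char 5 ('F'): step: R->7, L=3; F->plug->F->R->E->L->G->refl->E->L'->F->R'->B->plug->B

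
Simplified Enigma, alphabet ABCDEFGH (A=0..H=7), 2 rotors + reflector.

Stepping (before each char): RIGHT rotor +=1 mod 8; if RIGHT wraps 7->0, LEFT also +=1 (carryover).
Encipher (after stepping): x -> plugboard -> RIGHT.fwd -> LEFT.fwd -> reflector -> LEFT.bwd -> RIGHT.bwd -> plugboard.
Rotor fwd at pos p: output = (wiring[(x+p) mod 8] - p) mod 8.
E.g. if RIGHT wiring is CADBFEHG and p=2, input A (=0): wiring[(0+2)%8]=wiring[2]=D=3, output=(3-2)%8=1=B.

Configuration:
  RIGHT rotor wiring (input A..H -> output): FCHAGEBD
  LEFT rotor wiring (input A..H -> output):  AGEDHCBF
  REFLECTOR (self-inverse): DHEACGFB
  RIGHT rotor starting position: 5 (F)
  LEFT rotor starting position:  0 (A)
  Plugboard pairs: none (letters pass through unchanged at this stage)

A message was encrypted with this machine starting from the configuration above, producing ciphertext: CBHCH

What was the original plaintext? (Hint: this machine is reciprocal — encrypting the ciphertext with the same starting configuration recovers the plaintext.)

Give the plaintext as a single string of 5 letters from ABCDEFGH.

Char 1 ('C'): step: R->6, L=0; C->plug->C->R->H->L->F->refl->G->L'->B->R'->E->plug->E
Char 2 ('B'): step: R->7, L=0; B->plug->B->R->G->L->B->refl->H->L'->E->R'->A->plug->A
Char 3 ('H'): step: R->0, L->1 (L advanced); H->plug->H->R->D->L->G->refl->F->L'->A->R'->D->plug->D
Char 4 ('C'): step: R->1, L=1; C->plug->C->R->H->L->H->refl->B->L'->E->R'->H->plug->H
Char 5 ('H'): step: R->2, L=1; H->plug->H->R->A->L->F->refl->G->L'->D->R'->G->plug->G

Answer: EADHG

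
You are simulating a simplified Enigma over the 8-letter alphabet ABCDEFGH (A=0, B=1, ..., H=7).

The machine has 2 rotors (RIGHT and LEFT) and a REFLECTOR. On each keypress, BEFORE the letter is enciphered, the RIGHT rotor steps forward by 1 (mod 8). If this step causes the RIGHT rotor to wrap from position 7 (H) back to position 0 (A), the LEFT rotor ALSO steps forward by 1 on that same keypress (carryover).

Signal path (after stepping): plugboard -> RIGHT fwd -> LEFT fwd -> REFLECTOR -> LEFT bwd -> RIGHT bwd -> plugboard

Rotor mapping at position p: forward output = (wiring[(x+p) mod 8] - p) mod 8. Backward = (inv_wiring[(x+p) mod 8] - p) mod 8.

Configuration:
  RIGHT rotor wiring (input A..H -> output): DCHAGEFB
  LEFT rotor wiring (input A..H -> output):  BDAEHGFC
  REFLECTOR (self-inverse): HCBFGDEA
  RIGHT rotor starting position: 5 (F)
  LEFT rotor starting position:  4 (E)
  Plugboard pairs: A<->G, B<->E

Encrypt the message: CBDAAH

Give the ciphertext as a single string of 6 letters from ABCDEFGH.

Char 1 ('C'): step: R->6, L=4; C->plug->C->R->F->L->H->refl->A->L'->H->R'->A->plug->G
Char 2 ('B'): step: R->7, L=4; B->plug->E->R->B->L->C->refl->B->L'->C->R'->A->plug->G
Char 3 ('D'): step: R->0, L->5 (L advanced); D->plug->D->R->A->L->B->refl->C->L'->H->R'->C->plug->C
Char 4 ('A'): step: R->1, L=5; A->plug->G->R->A->L->B->refl->C->L'->H->R'->C->plug->C
Char 5 ('A'): step: R->2, L=5; A->plug->G->R->B->L->A->refl->H->L'->G->R'->B->plug->E
Char 6 ('H'): step: R->3, L=5; H->plug->H->R->E->L->G->refl->E->L'->D->R'->B->plug->E

Answer: GGCCEE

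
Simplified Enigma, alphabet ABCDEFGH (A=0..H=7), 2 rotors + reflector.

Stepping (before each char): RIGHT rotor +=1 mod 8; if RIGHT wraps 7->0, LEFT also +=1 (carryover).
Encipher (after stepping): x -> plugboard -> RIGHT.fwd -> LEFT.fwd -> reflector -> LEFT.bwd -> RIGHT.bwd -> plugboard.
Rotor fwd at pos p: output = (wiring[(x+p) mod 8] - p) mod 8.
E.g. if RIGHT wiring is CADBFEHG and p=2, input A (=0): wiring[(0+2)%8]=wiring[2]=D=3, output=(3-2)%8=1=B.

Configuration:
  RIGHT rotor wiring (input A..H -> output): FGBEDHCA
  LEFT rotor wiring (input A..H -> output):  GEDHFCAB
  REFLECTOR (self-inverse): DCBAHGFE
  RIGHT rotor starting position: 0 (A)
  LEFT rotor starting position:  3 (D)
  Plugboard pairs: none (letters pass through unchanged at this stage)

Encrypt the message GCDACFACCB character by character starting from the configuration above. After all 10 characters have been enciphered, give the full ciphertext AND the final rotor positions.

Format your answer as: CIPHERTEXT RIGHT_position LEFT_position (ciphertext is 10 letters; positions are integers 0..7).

Answer: AFEGFHBEFF 2 4

Derivation:
Char 1 ('G'): step: R->1, L=3; G->plug->G->R->H->L->A->refl->D->L'->F->R'->A->plug->A
Char 2 ('C'): step: R->2, L=3; C->plug->C->R->B->L->C->refl->B->L'->G->R'->F->plug->F
Char 3 ('D'): step: R->3, L=3; D->plug->D->R->H->L->A->refl->D->L'->F->R'->E->plug->E
Char 4 ('A'): step: R->4, L=3; A->plug->A->R->H->L->A->refl->D->L'->F->R'->G->plug->G
Char 5 ('C'): step: R->5, L=3; C->plug->C->R->D->L->F->refl->G->L'->E->R'->F->plug->F
Char 6 ('F'): step: R->6, L=3; F->plug->F->R->G->L->B->refl->C->L'->B->R'->H->plug->H
Char 7 ('A'): step: R->7, L=3; A->plug->A->R->B->L->C->refl->B->L'->G->R'->B->plug->B
Char 8 ('C'): step: R->0, L->4 (L advanced); C->plug->C->R->B->L->G->refl->F->L'->D->R'->E->plug->E
Char 9 ('C'): step: R->1, L=4; C->plug->C->R->D->L->F->refl->G->L'->B->R'->F->plug->F
Char 10 ('B'): step: R->2, L=4; B->plug->B->R->C->L->E->refl->H->L'->G->R'->F->plug->F
Final: ciphertext=AFEGFHBEFF, RIGHT=2, LEFT=4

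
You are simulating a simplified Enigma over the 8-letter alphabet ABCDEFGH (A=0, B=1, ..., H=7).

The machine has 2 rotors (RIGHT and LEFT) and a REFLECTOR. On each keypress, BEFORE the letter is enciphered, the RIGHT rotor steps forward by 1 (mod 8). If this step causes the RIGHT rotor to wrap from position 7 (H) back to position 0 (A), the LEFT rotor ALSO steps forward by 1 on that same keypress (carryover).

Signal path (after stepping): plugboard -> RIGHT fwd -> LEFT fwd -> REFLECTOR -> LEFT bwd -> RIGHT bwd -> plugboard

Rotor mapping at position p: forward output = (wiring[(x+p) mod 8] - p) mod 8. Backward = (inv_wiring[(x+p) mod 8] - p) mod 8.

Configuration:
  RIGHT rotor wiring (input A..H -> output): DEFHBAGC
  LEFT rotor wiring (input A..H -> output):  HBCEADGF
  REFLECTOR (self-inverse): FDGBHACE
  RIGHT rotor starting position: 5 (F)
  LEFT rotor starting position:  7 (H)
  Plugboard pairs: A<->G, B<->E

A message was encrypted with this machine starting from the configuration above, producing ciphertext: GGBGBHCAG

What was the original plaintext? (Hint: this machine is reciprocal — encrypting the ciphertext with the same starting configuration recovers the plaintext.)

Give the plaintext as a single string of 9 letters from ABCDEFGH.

Char 1 ('G'): step: R->6, L=7; G->plug->A->R->A->L->G->refl->C->L'->C->R'->H->plug->H
Char 2 ('G'): step: R->7, L=7; G->plug->A->R->D->L->D->refl->B->L'->F->R'->C->plug->C
Char 3 ('B'): step: R->0, L->0 (L advanced); B->plug->E->R->B->L->B->refl->D->L'->F->R'->C->plug->C
Char 4 ('G'): step: R->1, L=0; G->plug->A->R->D->L->E->refl->H->L'->A->R'->D->plug->D
Char 5 ('B'): step: R->2, L=0; B->plug->E->R->E->L->A->refl->F->L'->H->R'->C->plug->C
Char 6 ('H'): step: R->3, L=0; H->plug->H->R->C->L->C->refl->G->L'->G->R'->B->plug->E
Char 7 ('C'): step: R->4, L=0; C->plug->C->R->C->L->C->refl->G->L'->G->R'->D->plug->D
Char 8 ('A'): step: R->5, L=0; A->plug->G->R->C->L->C->refl->G->L'->G->R'->D->plug->D
Char 9 ('G'): step: R->6, L=0; G->plug->A->R->A->L->H->refl->E->L'->D->R'->G->plug->A

Answer: HCCDCEDDA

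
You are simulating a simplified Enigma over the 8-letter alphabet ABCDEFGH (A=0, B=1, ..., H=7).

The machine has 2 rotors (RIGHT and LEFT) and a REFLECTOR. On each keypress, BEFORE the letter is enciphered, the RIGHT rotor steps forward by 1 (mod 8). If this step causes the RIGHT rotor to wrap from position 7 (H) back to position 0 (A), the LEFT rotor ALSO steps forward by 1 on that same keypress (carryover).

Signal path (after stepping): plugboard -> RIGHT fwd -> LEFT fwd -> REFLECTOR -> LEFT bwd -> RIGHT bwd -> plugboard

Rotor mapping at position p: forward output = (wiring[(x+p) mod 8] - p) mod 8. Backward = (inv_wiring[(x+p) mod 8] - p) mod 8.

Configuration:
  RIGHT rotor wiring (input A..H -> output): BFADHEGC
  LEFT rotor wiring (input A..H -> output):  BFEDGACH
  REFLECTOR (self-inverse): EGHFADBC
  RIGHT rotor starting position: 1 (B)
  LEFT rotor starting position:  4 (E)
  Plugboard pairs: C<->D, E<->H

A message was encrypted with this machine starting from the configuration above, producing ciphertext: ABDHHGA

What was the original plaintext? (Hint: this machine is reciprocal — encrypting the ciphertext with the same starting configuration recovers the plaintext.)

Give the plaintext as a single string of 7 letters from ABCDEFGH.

Char 1 ('A'): step: R->2, L=4; A->plug->A->R->G->L->A->refl->E->L'->B->R'->B->plug->B
Char 2 ('B'): step: R->3, L=4; B->plug->B->R->E->L->F->refl->D->L'->D->R'->D->plug->C
Char 3 ('D'): step: R->4, L=4; D->plug->C->R->C->L->G->refl->B->L'->F->R'->E->plug->H
Char 4 ('H'): step: R->5, L=4; H->plug->E->R->A->L->C->refl->H->L'->H->R'->A->plug->A
Char 5 ('H'): step: R->6, L=4; H->plug->E->R->C->L->G->refl->B->L'->F->R'->F->plug->F
Char 6 ('G'): step: R->7, L=4; G->plug->G->R->F->L->B->refl->G->L'->C->R'->B->plug->B
Char 7 ('A'): step: R->0, L->5 (L advanced); A->plug->A->R->B->L->F->refl->D->L'->A->R'->C->plug->D

Answer: BCHAFBD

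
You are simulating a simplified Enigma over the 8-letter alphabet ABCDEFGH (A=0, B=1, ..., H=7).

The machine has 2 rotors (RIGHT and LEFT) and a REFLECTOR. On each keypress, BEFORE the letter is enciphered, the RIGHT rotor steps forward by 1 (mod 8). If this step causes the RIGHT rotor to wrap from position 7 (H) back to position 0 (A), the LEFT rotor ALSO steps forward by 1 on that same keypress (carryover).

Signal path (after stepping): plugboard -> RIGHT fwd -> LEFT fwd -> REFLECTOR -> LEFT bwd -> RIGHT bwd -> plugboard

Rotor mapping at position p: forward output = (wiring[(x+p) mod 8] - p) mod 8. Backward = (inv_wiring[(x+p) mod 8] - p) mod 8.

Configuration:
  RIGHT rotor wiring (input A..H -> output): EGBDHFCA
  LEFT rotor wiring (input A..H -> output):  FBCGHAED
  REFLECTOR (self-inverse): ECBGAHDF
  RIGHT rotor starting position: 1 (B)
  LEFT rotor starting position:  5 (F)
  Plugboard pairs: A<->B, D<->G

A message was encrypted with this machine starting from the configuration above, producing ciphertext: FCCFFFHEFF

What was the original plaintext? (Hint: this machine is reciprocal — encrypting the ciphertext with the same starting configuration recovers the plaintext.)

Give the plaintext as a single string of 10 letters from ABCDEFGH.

Answer: BBHCDGGBBC

Derivation:
Char 1 ('F'): step: R->2, L=5; F->plug->F->R->G->L->B->refl->C->L'->H->R'->A->plug->B
Char 2 ('C'): step: R->3, L=5; C->plug->C->R->C->L->G->refl->D->L'->A->R'->A->plug->B
Char 3 ('C'): step: R->4, L=5; C->plug->C->R->G->L->B->refl->C->L'->H->R'->H->plug->H
Char 4 ('F'): step: R->5, L=5; F->plug->F->R->E->L->E->refl->A->L'->D->R'->C->plug->C
Char 5 ('F'): step: R->6, L=5; F->plug->F->R->F->L->F->refl->H->L'->B->R'->G->plug->D
Char 6 ('F'): step: R->7, L=5; F->plug->F->R->A->L->D->refl->G->L'->C->R'->D->plug->G
Char 7 ('H'): step: R->0, L->6 (L advanced); H->plug->H->R->A->L->G->refl->D->L'->D->R'->D->plug->G
Char 8 ('E'): step: R->1, L=6; E->plug->E->R->E->L->E->refl->A->L'->F->R'->A->plug->B
Char 9 ('F'): step: R->2, L=6; F->plug->F->R->G->L->B->refl->C->L'->H->R'->A->plug->B
Char 10 ('F'): step: R->3, L=6; F->plug->F->R->B->L->F->refl->H->L'->C->R'->C->plug->C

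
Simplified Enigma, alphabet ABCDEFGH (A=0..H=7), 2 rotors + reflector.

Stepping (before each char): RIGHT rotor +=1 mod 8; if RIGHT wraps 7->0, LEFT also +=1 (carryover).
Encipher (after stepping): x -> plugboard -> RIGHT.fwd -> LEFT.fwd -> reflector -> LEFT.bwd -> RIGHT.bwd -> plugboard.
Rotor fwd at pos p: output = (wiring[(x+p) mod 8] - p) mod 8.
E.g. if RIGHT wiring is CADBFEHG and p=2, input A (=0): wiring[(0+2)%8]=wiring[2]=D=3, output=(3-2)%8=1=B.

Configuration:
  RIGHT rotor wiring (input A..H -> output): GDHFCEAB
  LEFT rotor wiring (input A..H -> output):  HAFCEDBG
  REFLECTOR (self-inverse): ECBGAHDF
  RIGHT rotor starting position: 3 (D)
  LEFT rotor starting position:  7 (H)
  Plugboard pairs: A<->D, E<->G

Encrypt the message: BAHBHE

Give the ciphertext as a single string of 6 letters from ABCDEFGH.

Answer: AGGDFD

Derivation:
Char 1 ('B'): step: R->4, L=7; B->plug->B->R->A->L->H->refl->F->L'->F->R'->D->plug->A
Char 2 ('A'): step: R->5, L=7; A->plug->D->R->B->L->A->refl->E->L'->G->R'->E->plug->G
Char 3 ('H'): step: R->6, L=7; H->plug->H->R->G->L->E->refl->A->L'->B->R'->E->plug->G
Char 4 ('B'): step: R->7, L=7; B->plug->B->R->H->L->C->refl->B->L'->C->R'->A->plug->D
Char 5 ('H'): step: R->0, L->0 (L advanced); H->plug->H->R->B->L->A->refl->E->L'->E->R'->F->plug->F
Char 6 ('E'): step: R->1, L=0; E->plug->G->R->A->L->H->refl->F->L'->C->R'->A->plug->D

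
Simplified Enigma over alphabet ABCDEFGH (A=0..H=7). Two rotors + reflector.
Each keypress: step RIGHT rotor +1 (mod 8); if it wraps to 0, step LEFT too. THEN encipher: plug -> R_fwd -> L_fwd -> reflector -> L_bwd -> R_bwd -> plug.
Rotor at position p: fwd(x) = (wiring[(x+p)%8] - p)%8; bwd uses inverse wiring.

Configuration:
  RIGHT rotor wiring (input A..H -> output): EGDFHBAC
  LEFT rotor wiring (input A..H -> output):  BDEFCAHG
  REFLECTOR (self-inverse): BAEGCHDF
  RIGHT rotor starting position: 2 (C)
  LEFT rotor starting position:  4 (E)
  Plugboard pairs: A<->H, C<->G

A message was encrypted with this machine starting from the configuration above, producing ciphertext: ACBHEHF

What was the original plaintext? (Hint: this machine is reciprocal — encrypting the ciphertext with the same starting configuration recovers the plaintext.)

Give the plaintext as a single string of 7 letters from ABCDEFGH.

Answer: HDEDGCH

Derivation:
Char 1 ('A'): step: R->3, L=4; A->plug->H->R->A->L->G->refl->D->L'->C->R'->A->plug->H
Char 2 ('C'): step: R->4, L=4; C->plug->G->R->H->L->B->refl->A->L'->G->R'->D->plug->D
Char 3 ('B'): step: R->5, L=4; B->plug->B->R->D->L->C->refl->E->L'->B->R'->E->plug->E
Char 4 ('H'): step: R->6, L=4; H->plug->A->R->C->L->D->refl->G->L'->A->R'->D->plug->D
Char 5 ('E'): step: R->7, L=4; E->plug->E->R->G->L->A->refl->B->L'->H->R'->C->plug->G
Char 6 ('H'): step: R->0, L->5 (L advanced); H->plug->A->R->E->L->G->refl->D->L'->A->R'->G->plug->C
Char 7 ('F'): step: R->1, L=5; F->plug->F->R->H->L->F->refl->H->L'->F->R'->A->plug->H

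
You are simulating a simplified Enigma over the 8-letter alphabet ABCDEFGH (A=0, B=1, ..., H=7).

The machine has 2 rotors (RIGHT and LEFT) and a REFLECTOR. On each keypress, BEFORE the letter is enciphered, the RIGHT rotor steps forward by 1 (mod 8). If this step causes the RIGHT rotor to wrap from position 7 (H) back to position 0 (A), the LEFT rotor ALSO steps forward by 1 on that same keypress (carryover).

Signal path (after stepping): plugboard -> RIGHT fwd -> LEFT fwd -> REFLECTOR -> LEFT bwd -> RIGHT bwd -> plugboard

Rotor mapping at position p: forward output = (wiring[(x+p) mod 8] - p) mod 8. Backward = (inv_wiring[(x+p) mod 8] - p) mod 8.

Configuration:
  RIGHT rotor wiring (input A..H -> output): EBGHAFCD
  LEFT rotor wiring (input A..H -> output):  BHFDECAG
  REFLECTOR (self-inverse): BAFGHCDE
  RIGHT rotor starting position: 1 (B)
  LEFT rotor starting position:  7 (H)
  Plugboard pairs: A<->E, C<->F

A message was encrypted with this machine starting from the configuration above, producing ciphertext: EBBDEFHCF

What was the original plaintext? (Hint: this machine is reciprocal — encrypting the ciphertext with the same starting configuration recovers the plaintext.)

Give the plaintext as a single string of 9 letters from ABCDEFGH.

Answer: ACCGADDAA

Derivation:
Char 1 ('E'): step: R->2, L=7; E->plug->A->R->E->L->E->refl->H->L'->A->R'->E->plug->A
Char 2 ('B'): step: R->3, L=7; B->plug->B->R->F->L->F->refl->C->L'->B->R'->F->plug->C
Char 3 ('B'): step: R->4, L=7; B->plug->B->R->B->L->C->refl->F->L'->F->R'->F->plug->C
Char 4 ('D'): step: R->5, L=7; D->plug->D->R->H->L->B->refl->A->L'->C->R'->G->plug->G
Char 5 ('E'): step: R->6, L=7; E->plug->A->R->E->L->E->refl->H->L'->A->R'->E->plug->A
Char 6 ('F'): step: R->7, L=7; F->plug->C->R->C->L->A->refl->B->L'->H->R'->D->plug->D
Char 7 ('H'): step: R->0, L->0 (L advanced); H->plug->H->R->D->L->D->refl->G->L'->H->R'->D->plug->D
Char 8 ('C'): step: R->1, L=0; C->plug->F->R->B->L->H->refl->E->L'->E->R'->E->plug->A
Char 9 ('F'): step: R->2, L=0; F->plug->C->R->G->L->A->refl->B->L'->A->R'->E->plug->A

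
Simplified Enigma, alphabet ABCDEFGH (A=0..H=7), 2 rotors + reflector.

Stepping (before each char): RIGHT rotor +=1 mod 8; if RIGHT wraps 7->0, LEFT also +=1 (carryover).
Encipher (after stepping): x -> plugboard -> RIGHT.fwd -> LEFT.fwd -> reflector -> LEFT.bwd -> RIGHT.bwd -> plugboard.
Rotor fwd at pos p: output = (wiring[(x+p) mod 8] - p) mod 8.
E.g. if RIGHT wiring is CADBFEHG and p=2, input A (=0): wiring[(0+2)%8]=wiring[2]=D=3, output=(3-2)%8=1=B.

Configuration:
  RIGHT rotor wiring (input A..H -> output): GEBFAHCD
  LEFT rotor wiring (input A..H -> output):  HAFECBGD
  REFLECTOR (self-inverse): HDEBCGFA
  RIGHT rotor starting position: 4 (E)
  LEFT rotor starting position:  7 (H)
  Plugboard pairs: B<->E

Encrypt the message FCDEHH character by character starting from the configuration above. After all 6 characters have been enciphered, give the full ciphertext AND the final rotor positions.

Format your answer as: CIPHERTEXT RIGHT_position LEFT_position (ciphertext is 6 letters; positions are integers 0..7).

Char 1 ('F'): step: R->5, L=7; F->plug->F->R->E->L->F->refl->G->L'->D->R'->H->plug->H
Char 2 ('C'): step: R->6, L=7; C->plug->C->R->A->L->E->refl->C->L'->G->R'->D->plug->D
Char 3 ('D'): step: R->7, L=7; D->plug->D->R->C->L->B->refl->D->L'->F->R'->C->plug->C
Char 4 ('E'): step: R->0, L->0 (L advanced); E->plug->B->R->E->L->C->refl->E->L'->D->R'->H->plug->H
Char 5 ('H'): step: R->1, L=0; H->plug->H->R->F->L->B->refl->D->L'->H->R'->D->plug->D
Char 6 ('H'): step: R->2, L=0; H->plug->H->R->C->L->F->refl->G->L'->G->R'->C->plug->C
Final: ciphertext=HDCHDC, RIGHT=2, LEFT=0

Answer: HDCHDC 2 0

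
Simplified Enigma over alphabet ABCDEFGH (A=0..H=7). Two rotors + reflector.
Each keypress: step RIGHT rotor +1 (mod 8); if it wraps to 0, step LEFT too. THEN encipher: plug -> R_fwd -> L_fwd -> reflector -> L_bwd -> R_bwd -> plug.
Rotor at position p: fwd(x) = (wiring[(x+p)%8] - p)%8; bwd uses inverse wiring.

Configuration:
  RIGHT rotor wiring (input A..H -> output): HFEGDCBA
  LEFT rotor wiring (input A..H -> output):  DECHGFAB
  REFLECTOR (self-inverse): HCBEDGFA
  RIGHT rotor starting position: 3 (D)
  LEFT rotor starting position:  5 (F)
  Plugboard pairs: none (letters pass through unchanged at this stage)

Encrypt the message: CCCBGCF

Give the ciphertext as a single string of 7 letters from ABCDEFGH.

Char 1 ('C'): step: R->4, L=5; C->plug->C->R->F->L->F->refl->G->L'->D->R'->E->plug->E
Char 2 ('C'): step: R->5, L=5; C->plug->C->R->D->L->G->refl->F->L'->F->R'->A->plug->A
Char 3 ('C'): step: R->6, L=5; C->plug->C->R->B->L->D->refl->E->L'->C->R'->B->plug->B
Char 4 ('B'): step: R->7, L=5; B->plug->B->R->A->L->A->refl->H->L'->E->R'->F->plug->F
Char 5 ('G'): step: R->0, L->6 (L advanced); G->plug->G->R->B->L->D->refl->E->L'->E->R'->C->plug->C
Char 6 ('C'): step: R->1, L=6; C->plug->C->R->F->L->B->refl->C->L'->A->R'->F->plug->F
Char 7 ('F'): step: R->2, L=6; F->plug->F->R->G->L->A->refl->H->L'->H->R'->E->plug->E

Answer: EABFCFE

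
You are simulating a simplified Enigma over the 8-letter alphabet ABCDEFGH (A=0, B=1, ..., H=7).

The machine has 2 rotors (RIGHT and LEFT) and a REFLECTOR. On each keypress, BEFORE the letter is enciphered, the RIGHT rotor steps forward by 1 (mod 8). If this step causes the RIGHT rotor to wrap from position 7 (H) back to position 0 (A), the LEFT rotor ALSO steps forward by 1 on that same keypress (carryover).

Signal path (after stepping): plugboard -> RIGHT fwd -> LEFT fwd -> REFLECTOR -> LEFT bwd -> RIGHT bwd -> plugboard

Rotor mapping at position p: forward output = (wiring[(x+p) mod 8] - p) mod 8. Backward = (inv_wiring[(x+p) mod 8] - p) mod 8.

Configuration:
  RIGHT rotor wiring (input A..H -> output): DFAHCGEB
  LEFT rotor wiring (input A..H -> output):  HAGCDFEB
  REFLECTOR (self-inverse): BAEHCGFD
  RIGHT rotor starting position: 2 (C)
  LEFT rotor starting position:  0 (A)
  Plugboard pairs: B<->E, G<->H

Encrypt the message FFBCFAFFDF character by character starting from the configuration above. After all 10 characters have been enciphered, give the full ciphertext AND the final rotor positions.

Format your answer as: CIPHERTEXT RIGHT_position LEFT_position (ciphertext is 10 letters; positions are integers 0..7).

Char 1 ('F'): step: R->3, L=0; F->plug->F->R->A->L->H->refl->D->L'->E->R'->A->plug->A
Char 2 ('F'): step: R->4, L=0; F->plug->F->R->B->L->A->refl->B->L'->H->R'->E->plug->B
Char 3 ('B'): step: R->5, L=0; B->plug->E->R->A->L->H->refl->D->L'->E->R'->C->plug->C
Char 4 ('C'): step: R->6, L=0; C->plug->C->R->F->L->F->refl->G->L'->C->R'->E->plug->B
Char 5 ('F'): step: R->7, L=0; F->plug->F->R->D->L->C->refl->E->L'->G->R'->C->plug->C
Char 6 ('A'): step: R->0, L->1 (L advanced); A->plug->A->R->D->L->C->refl->E->L'->E->R'->G->plug->H
Char 7 ('F'): step: R->1, L=1; F->plug->F->R->D->L->C->refl->E->L'->E->R'->A->plug->A
Char 8 ('F'): step: R->2, L=1; F->plug->F->R->H->L->G->refl->F->L'->B->R'->G->plug->H
Char 9 ('D'): step: R->3, L=1; D->plug->D->R->B->L->F->refl->G->L'->H->R'->B->plug->E
Char 10 ('F'): step: R->4, L=1; F->plug->F->R->B->L->F->refl->G->L'->H->R'->E->plug->B
Final: ciphertext=ABCBCHAHEB, RIGHT=4, LEFT=1

Answer: ABCBCHAHEB 4 1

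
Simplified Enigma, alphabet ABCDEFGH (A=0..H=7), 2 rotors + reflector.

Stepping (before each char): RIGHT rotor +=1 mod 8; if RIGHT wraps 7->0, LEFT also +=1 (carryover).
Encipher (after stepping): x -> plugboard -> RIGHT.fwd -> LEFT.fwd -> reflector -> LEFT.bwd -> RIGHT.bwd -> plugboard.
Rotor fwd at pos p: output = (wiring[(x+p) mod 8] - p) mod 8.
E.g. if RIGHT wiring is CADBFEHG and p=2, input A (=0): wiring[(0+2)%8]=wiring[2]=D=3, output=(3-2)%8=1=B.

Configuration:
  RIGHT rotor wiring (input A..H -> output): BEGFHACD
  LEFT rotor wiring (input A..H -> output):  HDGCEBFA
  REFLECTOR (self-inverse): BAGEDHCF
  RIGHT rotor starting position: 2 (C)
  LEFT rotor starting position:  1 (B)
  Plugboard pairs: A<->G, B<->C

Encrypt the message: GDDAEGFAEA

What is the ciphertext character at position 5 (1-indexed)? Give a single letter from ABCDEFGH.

Char 1 ('G'): step: R->3, L=1; G->plug->A->R->C->L->B->refl->A->L'->E->R'->B->plug->C
Char 2 ('D'): step: R->4, L=1; D->plug->D->R->H->L->G->refl->C->L'->A->R'->F->plug->F
Char 3 ('D'): step: R->5, L=1; D->plug->D->R->E->L->A->refl->B->L'->C->R'->H->plug->H
Char 4 ('A'): step: R->6, L=1; A->plug->G->R->B->L->F->refl->H->L'->G->R'->D->plug->D
Char 5 ('E'): step: R->7, L=1; E->plug->E->R->G->L->H->refl->F->L'->B->R'->G->plug->A

A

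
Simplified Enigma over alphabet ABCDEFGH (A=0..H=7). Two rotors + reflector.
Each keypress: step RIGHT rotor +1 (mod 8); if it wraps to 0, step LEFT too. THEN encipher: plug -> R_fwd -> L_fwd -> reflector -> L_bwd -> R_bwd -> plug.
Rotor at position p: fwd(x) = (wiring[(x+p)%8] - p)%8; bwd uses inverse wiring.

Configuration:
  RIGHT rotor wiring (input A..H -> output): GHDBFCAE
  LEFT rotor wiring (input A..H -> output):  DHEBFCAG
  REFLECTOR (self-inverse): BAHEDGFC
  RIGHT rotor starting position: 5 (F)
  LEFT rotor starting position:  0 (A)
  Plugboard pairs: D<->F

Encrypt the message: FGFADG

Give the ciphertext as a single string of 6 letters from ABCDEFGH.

Answer: EDCCGB

Derivation:
Char 1 ('F'): step: R->6, L=0; F->plug->D->R->B->L->H->refl->C->L'->F->R'->E->plug->E
Char 2 ('G'): step: R->7, L=0; G->plug->G->R->D->L->B->refl->A->L'->G->R'->F->plug->D
Char 3 ('F'): step: R->0, L->1 (L advanced); F->plug->D->R->B->L->D->refl->E->L'->D->R'->C->plug->C
Char 4 ('A'): step: R->1, L=1; A->plug->A->R->G->L->F->refl->G->L'->A->R'->C->plug->C
Char 5 ('D'): step: R->2, L=1; D->plug->F->R->C->L->A->refl->B->L'->E->R'->G->plug->G
Char 6 ('G'): step: R->3, L=1; G->plug->G->R->E->L->B->refl->A->L'->C->R'->B->plug->B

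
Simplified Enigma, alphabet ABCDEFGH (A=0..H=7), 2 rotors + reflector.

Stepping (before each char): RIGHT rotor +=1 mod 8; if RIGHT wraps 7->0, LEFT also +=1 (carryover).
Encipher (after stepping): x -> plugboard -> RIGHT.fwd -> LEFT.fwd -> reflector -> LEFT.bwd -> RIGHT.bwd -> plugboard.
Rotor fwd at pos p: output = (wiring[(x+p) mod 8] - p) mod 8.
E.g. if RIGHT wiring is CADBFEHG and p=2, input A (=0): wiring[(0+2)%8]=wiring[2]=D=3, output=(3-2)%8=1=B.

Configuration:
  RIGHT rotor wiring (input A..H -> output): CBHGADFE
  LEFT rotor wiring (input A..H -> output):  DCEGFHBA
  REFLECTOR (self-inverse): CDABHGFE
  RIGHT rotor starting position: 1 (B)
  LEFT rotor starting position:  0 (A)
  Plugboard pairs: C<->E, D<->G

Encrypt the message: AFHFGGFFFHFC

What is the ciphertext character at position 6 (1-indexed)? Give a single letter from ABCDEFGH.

Char 1 ('A'): step: R->2, L=0; A->plug->A->R->F->L->H->refl->E->L'->C->R'->F->plug->F
Char 2 ('F'): step: R->3, L=0; F->plug->F->R->H->L->A->refl->C->L'->B->R'->E->plug->C
Char 3 ('H'): step: R->4, L=0; H->plug->H->R->C->L->E->refl->H->L'->F->R'->F->plug->F
Char 4 ('F'): step: R->5, L=0; F->plug->F->R->C->L->E->refl->H->L'->F->R'->D->plug->G
Char 5 ('G'): step: R->6, L=0; G->plug->D->R->D->L->G->refl->F->L'->E->R'->C->plug->E
Char 6 ('G'): step: R->7, L=0; G->plug->D->R->A->L->D->refl->B->L'->G->R'->H->plug->H

H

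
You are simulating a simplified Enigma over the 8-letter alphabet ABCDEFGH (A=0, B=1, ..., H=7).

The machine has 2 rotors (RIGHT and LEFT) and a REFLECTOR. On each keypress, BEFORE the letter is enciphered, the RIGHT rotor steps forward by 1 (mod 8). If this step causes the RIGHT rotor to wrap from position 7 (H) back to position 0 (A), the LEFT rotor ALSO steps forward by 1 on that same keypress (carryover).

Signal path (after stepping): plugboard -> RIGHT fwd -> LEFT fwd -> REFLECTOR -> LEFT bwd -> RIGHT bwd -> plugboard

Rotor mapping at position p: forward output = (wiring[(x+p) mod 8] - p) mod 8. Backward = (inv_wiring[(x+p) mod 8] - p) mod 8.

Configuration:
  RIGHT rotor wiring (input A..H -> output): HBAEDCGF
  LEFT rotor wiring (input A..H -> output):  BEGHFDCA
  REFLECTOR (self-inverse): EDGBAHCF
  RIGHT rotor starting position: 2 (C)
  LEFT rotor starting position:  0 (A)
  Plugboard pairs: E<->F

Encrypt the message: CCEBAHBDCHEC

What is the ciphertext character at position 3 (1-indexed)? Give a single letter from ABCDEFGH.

Char 1 ('C'): step: R->3, L=0; C->plug->C->R->H->L->A->refl->E->L'->B->R'->A->plug->A
Char 2 ('C'): step: R->4, L=0; C->plug->C->R->C->L->G->refl->C->L'->G->R'->B->plug->B
Char 3 ('E'): step: R->5, L=0; E->plug->F->R->D->L->H->refl->F->L'->E->R'->E->plug->F

F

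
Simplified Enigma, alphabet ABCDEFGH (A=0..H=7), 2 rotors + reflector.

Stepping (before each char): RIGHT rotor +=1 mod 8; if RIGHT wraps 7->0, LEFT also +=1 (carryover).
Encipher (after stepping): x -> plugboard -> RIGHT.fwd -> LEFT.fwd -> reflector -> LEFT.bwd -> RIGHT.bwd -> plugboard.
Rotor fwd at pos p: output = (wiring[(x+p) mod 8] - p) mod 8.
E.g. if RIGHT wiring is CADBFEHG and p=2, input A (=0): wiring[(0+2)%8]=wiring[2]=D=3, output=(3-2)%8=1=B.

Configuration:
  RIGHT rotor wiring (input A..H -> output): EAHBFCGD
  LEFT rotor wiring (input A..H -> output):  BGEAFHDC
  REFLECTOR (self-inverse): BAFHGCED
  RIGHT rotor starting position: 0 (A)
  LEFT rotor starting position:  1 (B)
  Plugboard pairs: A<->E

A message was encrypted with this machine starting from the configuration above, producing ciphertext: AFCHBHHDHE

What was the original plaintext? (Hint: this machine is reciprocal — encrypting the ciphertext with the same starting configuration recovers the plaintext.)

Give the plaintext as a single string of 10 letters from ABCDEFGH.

Char 1 ('A'): step: R->1, L=1; A->plug->E->R->B->L->D->refl->H->L'->C->R'->G->plug->G
Char 2 ('F'): step: R->2, L=1; F->plug->F->R->B->L->D->refl->H->L'->C->R'->G->plug->G
Char 3 ('C'): step: R->3, L=1; C->plug->C->R->H->L->A->refl->B->L'->G->R'->A->plug->E
Char 4 ('H'): step: R->4, L=1; H->plug->H->R->F->L->C->refl->F->L'->A->R'->E->plug->A
Char 5 ('B'): step: R->5, L=1; B->plug->B->R->B->L->D->refl->H->L'->C->R'->F->plug->F
Char 6 ('H'): step: R->6, L=1; H->plug->H->R->E->L->G->refl->E->L'->D->R'->F->plug->F
Char 7 ('H'): step: R->7, L=1; H->plug->H->R->H->L->A->refl->B->L'->G->R'->F->plug->F
Char 8 ('D'): step: R->0, L->2 (L advanced); D->plug->D->R->B->L->G->refl->E->L'->H->R'->C->plug->C
Char 9 ('H'): step: R->1, L=2; H->plug->H->R->D->L->F->refl->C->L'->A->R'->C->plug->C
Char 10 ('E'): step: R->2, L=2; E->plug->A->R->F->L->A->refl->B->L'->E->R'->E->plug->A

Answer: GGEAFFFCCA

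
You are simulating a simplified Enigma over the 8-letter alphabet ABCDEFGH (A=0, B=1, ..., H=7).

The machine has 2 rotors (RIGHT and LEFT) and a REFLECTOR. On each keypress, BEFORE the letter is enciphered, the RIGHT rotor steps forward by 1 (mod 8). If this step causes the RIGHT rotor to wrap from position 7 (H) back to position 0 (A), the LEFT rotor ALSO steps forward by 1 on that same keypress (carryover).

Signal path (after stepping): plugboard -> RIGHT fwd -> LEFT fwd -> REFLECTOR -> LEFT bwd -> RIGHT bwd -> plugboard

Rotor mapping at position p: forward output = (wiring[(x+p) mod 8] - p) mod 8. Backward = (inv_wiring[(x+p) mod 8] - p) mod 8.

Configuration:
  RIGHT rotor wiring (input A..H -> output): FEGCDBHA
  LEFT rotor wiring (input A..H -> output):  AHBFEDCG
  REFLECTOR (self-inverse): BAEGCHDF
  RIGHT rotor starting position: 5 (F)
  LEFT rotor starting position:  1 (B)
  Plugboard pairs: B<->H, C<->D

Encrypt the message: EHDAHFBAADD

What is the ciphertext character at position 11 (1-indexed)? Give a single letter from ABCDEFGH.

Char 1 ('E'): step: R->6, L=1; E->plug->E->R->A->L->G->refl->D->L'->D->R'->H->plug->B
Char 2 ('H'): step: R->7, L=1; H->plug->B->R->G->L->F->refl->H->L'->H->R'->D->plug->C
Char 3 ('D'): step: R->0, L->2 (L advanced); D->plug->C->R->G->L->G->refl->D->L'->B->R'->F->plug->F
Char 4 ('A'): step: R->1, L=2; A->plug->A->R->D->L->B->refl->A->L'->E->R'->H->plug->B
Char 5 ('H'): step: R->2, L=2; H->plug->B->R->A->L->H->refl->F->L'->H->R'->D->plug->C
Char 6 ('F'): step: R->3, L=2; F->plug->F->R->C->L->C->refl->E->L'->F->R'->E->plug->E
Char 7 ('B'): step: R->4, L=2; B->plug->H->R->G->L->G->refl->D->L'->B->R'->E->plug->E
Char 8 ('A'): step: R->5, L=2; A->plug->A->R->E->L->A->refl->B->L'->D->R'->C->plug->D
Char 9 ('A'): step: R->6, L=2; A->plug->A->R->B->L->D->refl->G->L'->G->R'->D->plug->C
Char 10 ('D'): step: R->7, L=2; D->plug->C->R->F->L->E->refl->C->L'->C->R'->G->plug->G
Char 11 ('D'): step: R->0, L->3 (L advanced); D->plug->C->R->G->L->E->refl->C->L'->A->R'->H->plug->B

B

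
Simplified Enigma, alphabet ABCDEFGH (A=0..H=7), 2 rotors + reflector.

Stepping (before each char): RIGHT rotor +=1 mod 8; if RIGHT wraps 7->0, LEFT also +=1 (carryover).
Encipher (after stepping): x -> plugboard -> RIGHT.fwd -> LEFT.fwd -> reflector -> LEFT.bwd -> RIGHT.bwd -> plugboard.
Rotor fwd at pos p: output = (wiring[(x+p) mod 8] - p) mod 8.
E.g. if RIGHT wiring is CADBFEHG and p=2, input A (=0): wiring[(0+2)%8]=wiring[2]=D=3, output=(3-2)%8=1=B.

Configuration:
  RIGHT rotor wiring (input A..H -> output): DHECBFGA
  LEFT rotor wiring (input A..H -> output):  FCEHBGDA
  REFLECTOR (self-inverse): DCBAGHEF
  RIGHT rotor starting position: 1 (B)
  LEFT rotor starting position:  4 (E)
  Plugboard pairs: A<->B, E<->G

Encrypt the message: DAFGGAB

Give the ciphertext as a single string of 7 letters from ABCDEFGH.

Answer: HBBBHBD

Derivation:
Char 1 ('D'): step: R->2, L=4; D->plug->D->R->D->L->E->refl->G->L'->F->R'->H->plug->H
Char 2 ('A'): step: R->3, L=4; A->plug->B->R->G->L->A->refl->D->L'->H->R'->A->plug->B
Char 3 ('F'): step: R->4, L=4; F->plug->F->R->D->L->E->refl->G->L'->F->R'->A->plug->B
Char 4 ('G'): step: R->5, L=4; G->plug->E->R->C->L->H->refl->F->L'->A->R'->A->plug->B
Char 5 ('G'): step: R->6, L=4; G->plug->E->R->G->L->A->refl->D->L'->H->R'->H->plug->H
Char 6 ('A'): step: R->7, L=4; A->plug->B->R->E->L->B->refl->C->L'->B->R'->A->plug->B
Char 7 ('B'): step: R->0, L->5 (L advanced); B->plug->A->R->D->L->A->refl->D->L'->C->R'->D->plug->D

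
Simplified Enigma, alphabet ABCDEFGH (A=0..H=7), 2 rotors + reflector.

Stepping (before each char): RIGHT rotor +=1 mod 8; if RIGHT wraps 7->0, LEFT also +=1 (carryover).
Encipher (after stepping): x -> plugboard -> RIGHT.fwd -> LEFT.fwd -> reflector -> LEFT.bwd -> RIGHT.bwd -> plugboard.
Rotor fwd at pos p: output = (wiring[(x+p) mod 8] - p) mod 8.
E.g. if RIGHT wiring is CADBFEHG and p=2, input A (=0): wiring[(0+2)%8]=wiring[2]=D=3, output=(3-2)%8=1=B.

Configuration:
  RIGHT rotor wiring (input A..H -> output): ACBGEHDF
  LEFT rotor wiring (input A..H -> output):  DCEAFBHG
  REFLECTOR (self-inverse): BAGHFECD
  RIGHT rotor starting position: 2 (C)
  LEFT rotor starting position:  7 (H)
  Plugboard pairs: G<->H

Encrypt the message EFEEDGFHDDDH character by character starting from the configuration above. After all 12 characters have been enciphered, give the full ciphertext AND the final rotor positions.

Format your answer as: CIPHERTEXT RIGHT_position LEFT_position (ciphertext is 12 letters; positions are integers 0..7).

Answer: DHBGHHHGGCEF 6 0

Derivation:
Char 1 ('E'): step: R->3, L=7; E->plug->E->R->C->L->D->refl->H->L'->A->R'->D->plug->D
Char 2 ('F'): step: R->4, L=7; F->plug->F->R->G->L->C->refl->G->L'->F->R'->G->plug->H
Char 3 ('E'): step: R->5, L=7; E->plug->E->R->F->L->G->refl->C->L'->G->R'->B->plug->B
Char 4 ('E'): step: R->6, L=7; E->plug->E->R->D->L->F->refl->E->L'->B->R'->H->plug->G
Char 5 ('D'): step: R->7, L=7; D->plug->D->R->C->L->D->refl->H->L'->A->R'->G->plug->H
Char 6 ('G'): step: R->0, L->0 (L advanced); G->plug->H->R->F->L->B->refl->A->L'->D->R'->G->plug->H
Char 7 ('F'): step: R->1, L=0; F->plug->F->R->C->L->E->refl->F->L'->E->R'->G->plug->H
Char 8 ('H'): step: R->2, L=0; H->plug->G->R->G->L->H->refl->D->L'->A->R'->H->plug->G
Char 9 ('D'): step: R->3, L=0; D->plug->D->R->A->L->D->refl->H->L'->G->R'->H->plug->G
Char 10 ('D'): step: R->4, L=0; D->plug->D->R->B->L->C->refl->G->L'->H->R'->C->plug->C
Char 11 ('D'): step: R->5, L=0; D->plug->D->R->D->L->A->refl->B->L'->F->R'->E->plug->E
Char 12 ('H'): step: R->6, L=0; H->plug->G->R->G->L->H->refl->D->L'->A->R'->F->plug->F
Final: ciphertext=DHBGHHHGGCEF, RIGHT=6, LEFT=0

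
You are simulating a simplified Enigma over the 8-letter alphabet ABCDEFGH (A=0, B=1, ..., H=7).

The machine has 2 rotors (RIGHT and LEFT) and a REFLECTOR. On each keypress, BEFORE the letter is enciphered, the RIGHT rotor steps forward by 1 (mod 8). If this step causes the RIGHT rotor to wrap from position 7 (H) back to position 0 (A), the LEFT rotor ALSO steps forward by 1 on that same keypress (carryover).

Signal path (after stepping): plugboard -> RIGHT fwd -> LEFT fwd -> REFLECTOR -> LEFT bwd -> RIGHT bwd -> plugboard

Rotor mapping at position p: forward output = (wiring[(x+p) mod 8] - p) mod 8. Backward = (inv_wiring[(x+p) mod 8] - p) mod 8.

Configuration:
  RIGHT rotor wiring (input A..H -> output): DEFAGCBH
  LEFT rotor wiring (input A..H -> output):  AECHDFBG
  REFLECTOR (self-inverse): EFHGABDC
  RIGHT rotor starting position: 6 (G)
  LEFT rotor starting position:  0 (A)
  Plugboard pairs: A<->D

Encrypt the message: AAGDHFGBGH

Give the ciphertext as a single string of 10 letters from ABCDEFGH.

Char 1 ('A'): step: R->7, L=0; A->plug->D->R->G->L->B->refl->F->L'->F->R'->C->plug->C
Char 2 ('A'): step: R->0, L->1 (L advanced); A->plug->D->R->A->L->D->refl->G->L'->C->R'->F->plug->F
Char 3 ('G'): step: R->1, L=1; G->plug->G->R->G->L->F->refl->B->L'->B->R'->E->plug->E
Char 4 ('D'): step: R->2, L=1; D->plug->A->R->D->L->C->refl->H->L'->H->R'->E->plug->E
Char 5 ('H'): step: R->3, L=1; H->plug->H->R->C->L->G->refl->D->L'->A->R'->F->plug->F
Char 6 ('F'): step: R->4, L=1; F->plug->F->R->A->L->D->refl->G->L'->C->R'->A->plug->D
Char 7 ('G'): step: R->5, L=1; G->plug->G->R->D->L->C->refl->H->L'->H->R'->E->plug->E
Char 8 ('B'): step: R->6, L=1; B->plug->B->R->B->L->B->refl->F->L'->G->R'->D->plug->A
Char 9 ('G'): step: R->7, L=1; G->plug->G->R->D->L->C->refl->H->L'->H->R'->F->plug->F
Char 10 ('H'): step: R->0, L->2 (L advanced); H->plug->H->R->H->L->C->refl->H->L'->E->R'->B->plug->B

Answer: CFEEFDEAFB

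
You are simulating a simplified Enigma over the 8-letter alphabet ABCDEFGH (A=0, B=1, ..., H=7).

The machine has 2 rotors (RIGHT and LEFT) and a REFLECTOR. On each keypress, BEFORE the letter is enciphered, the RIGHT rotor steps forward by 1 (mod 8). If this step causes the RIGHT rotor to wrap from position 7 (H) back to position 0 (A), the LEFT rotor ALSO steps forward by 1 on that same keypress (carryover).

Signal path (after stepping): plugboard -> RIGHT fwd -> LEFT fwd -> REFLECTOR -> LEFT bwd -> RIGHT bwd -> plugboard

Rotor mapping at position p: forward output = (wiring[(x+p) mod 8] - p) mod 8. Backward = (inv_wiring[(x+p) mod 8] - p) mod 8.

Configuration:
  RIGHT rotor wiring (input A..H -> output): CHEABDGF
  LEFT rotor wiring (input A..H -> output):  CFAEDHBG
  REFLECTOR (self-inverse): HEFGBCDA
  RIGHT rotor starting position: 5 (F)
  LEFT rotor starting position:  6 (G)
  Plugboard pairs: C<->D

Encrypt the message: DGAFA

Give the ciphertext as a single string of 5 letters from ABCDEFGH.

Answer: EAEBC

Derivation:
Char 1 ('D'): step: R->6, L=6; D->plug->C->R->E->L->C->refl->F->L'->G->R'->E->plug->E
Char 2 ('G'): step: R->7, L=6; G->plug->G->R->E->L->C->refl->F->L'->G->R'->A->plug->A
Char 3 ('A'): step: R->0, L->7 (L advanced); A->plug->A->R->C->L->G->refl->D->L'->B->R'->E->plug->E
Char 4 ('F'): step: R->1, L=7; F->plug->F->R->F->L->E->refl->B->L'->D->R'->B->plug->B
Char 5 ('A'): step: R->2, L=7; A->plug->A->R->C->L->G->refl->D->L'->B->R'->D->plug->C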